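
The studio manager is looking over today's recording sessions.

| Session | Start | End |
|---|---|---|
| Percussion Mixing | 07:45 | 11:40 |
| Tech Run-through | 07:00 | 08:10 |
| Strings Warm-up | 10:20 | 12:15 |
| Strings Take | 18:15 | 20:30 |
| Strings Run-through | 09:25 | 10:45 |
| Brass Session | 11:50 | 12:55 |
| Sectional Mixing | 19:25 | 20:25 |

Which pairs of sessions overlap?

Brass Session & Strings Warm-up, Percussion Mixing & Strings Run-through, Percussion Mixing & Strings Warm-up, Percussion Mixing & Tech Run-through, Sectional Mixing & Strings Take, Strings Run-through & Strings Warm-up

Check each pair: they overlap iff neither finishes before the other starts.
Sorted by start: Tech Run-through, Percussion Mixing, Strings Run-through, Strings Warm-up, Brass Session, Strings Take, Sectional Mixing.
Percussion Mixing starts before Tech Run-through ends → Tech Run-through and Percussion Mixing overlap.
Strings Run-through starts after Tech Run-through ends, so Tech Run-through has no further overlaps.
Strings Run-through starts before Percussion Mixing ends → Percussion Mixing and Strings Run-through overlap.
Strings Warm-up starts before Percussion Mixing ends → Percussion Mixing and Strings Warm-up overlap.
Brass Session starts after Percussion Mixing ends, so Percussion Mixing has no further overlaps.
Strings Warm-up starts before Strings Run-through ends → Strings Run-through and Strings Warm-up overlap.
Brass Session starts after Strings Run-through ends, so Strings Run-through has no further overlaps.
Brass Session starts before Strings Warm-up ends → Strings Warm-up and Brass Session overlap.
Strings Take starts after Strings Warm-up ends, so Strings Warm-up has no further overlaps.
Strings Take starts after Brass Session ends, so Brass Session has no further overlaps.
Sectional Mixing starts before Strings Take ends → Strings Take and Sectional Mixing overlap.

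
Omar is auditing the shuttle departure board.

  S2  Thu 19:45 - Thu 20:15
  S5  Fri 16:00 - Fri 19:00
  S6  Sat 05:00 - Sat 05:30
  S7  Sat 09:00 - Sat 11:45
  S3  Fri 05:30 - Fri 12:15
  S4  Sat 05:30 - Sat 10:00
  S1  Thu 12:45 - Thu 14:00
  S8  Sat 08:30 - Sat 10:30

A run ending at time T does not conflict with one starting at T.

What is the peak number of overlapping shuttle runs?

Walk through starts and ends in time order (an end at T is processed before a start at T):
Thu 12:45 start S1 → 1
Thu 14:00 end S1 → 0
Thu 19:45 start S2 → 1
Thu 20:15 end S2 → 0
Fri 05:30 start S3 → 1
Fri 12:15 end S3 → 0
Fri 16:00 start S5 → 1
Fri 19:00 end S5 → 0
Sat 05:00 start S6 → 1
Sat 05:30 end S6 → 0
Sat 05:30 start S4 → 1
Sat 08:30 start S8 → 2
Sat 09:00 start S7 → 3
Sat 10:00 end S4 → 2
Sat 10:30 end S8 → 1
Sat 11:45 end S7 → 0
Peak is 3, at Sat 09:00 (S4, S7, S8).

3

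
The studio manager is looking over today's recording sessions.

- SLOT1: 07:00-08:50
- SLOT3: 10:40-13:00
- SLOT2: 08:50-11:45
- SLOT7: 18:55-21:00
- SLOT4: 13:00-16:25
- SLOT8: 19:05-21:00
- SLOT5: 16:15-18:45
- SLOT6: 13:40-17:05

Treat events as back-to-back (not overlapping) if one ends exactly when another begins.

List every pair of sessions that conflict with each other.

Sorted by start: SLOT1, SLOT2, SLOT3, SLOT4, SLOT6, SLOT5, SLOT7, SLOT8.
SLOT2 starts exactly when SLOT1 ends (back-to-back, no overlap), so SLOT1 has no further overlaps.
SLOT3 starts before SLOT2 ends → SLOT2 and SLOT3 overlap.
SLOT4 starts after SLOT2 ends, so SLOT2 has no further overlaps.
SLOT4 starts exactly when SLOT3 ends (back-to-back, no overlap), so SLOT3 has no further overlaps.
SLOT6 starts before SLOT4 ends → SLOT4 and SLOT6 overlap.
SLOT5 starts before SLOT4 ends → SLOT4 and SLOT5 overlap.
SLOT7 starts after SLOT4 ends, so SLOT4 has no further overlaps.
SLOT5 starts before SLOT6 ends → SLOT6 and SLOT5 overlap.
SLOT7 starts after SLOT6 ends, so SLOT6 has no further overlaps.
SLOT7 starts after SLOT5 ends, so SLOT5 has no further overlaps.
SLOT8 starts before SLOT7 ends → SLOT7 and SLOT8 overlap.

SLOT2 & SLOT3, SLOT4 & SLOT5, SLOT4 & SLOT6, SLOT5 & SLOT6, SLOT7 & SLOT8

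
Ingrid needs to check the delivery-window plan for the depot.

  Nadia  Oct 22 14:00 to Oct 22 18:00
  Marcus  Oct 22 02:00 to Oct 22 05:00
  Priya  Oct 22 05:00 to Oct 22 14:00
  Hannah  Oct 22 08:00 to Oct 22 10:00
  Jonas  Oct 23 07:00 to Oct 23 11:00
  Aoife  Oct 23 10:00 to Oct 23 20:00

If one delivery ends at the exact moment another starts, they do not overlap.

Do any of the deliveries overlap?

Sorted by start: Marcus, Priya, Hannah, Nadia, Jonas, Aoife.
Priya starts exactly when Marcus ends (back-to-back, no overlap), so nothing later overlaps Marcus either.
Hannah starts before Priya ends → Priya and Hannah overlap.
That's a conflict, so the schedule is not conflict-free.

Yes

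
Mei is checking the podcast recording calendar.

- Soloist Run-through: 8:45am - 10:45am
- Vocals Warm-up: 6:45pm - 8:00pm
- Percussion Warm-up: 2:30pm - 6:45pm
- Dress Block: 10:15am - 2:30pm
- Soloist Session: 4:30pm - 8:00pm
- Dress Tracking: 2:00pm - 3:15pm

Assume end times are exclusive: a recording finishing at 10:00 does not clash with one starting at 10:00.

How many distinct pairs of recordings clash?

Sorted by start: Soloist Run-through, Dress Block, Dress Tracking, Percussion Warm-up, Soloist Session, Vocals Warm-up.
Dress Block starts before Soloist Run-through ends → Soloist Run-through and Dress Block overlap.
Dress Tracking starts after Soloist Run-through ends, so Soloist Run-through has no further overlaps.
Dress Tracking starts before Dress Block ends → Dress Block and Dress Tracking overlap.
Percussion Warm-up starts exactly when Dress Block ends (back-to-back, no overlap), so Dress Block has no further overlaps.
Percussion Warm-up starts before Dress Tracking ends → Dress Tracking and Percussion Warm-up overlap.
Soloist Session starts after Dress Tracking ends, so Dress Tracking has no further overlaps.
Soloist Session starts before Percussion Warm-up ends → Percussion Warm-up and Soloist Session overlap.
Vocals Warm-up starts exactly when Percussion Warm-up ends (back-to-back, no overlap).
Vocals Warm-up starts before Soloist Session ends → Soloist Session and Vocals Warm-up overlap.
Overlapping pairs: Dress Block & Dress Tracking, Dress Block & Soloist Run-through, Dress Tracking & Percussion Warm-up, Percussion Warm-up & Soloist Session, Soloist Session & Vocals Warm-up — 5 in total.

5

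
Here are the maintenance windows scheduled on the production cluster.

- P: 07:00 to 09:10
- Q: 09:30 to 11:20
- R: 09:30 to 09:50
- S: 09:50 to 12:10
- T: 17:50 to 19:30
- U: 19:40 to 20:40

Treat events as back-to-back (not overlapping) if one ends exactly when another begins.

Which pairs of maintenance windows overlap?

Q & R, Q & S

Sorted by start: P, Q, R, S, T, U.
Q starts after P ends, so P has no further overlaps.
R starts before Q ends → Q and R overlap.
S starts before Q ends → Q and S overlap.
T starts after Q ends, so Q has no further overlaps.
S starts exactly when R ends (back-to-back, no overlap), so R has no further overlaps.
T starts after S ends, so S has no further overlaps.
U starts after T ends.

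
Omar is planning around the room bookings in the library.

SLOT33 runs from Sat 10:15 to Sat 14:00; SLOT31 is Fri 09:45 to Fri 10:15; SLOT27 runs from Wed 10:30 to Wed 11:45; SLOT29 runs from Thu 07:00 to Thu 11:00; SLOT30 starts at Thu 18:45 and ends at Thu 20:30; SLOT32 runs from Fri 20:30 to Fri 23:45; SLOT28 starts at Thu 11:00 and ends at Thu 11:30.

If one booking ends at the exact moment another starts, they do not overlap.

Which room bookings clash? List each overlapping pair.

Sorted by start: SLOT27, SLOT29, SLOT28, SLOT30, SLOT31, SLOT32, SLOT33.
SLOT29 starts after SLOT27 ends, so SLOT27 has no further overlaps.
SLOT28 starts exactly when SLOT29 ends (back-to-back, no overlap), so SLOT29 has no further overlaps.
SLOT30 starts after SLOT28 ends, so SLOT28 has no further overlaps.
SLOT31 starts after SLOT30 ends, so SLOT30 has no further overlaps.
SLOT32 starts after SLOT31 ends, so SLOT31 has no further overlaps.
SLOT33 starts after SLOT32 ends.

none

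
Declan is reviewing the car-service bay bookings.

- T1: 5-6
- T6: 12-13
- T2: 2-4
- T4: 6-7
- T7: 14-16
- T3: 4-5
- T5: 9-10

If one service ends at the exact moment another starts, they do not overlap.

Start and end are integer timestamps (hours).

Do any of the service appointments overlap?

No

Sorted by start: T2, T3, T1, T4, T5, T6, T7.
T3 starts exactly when T2 ends (back-to-back, no overlap); T2 is clear from here.
T1 starts exactly when T3 ends (back-to-back, no overlap); T3 is clear from here.
T4 starts exactly when T1 ends (back-to-back, no overlap); T1 is clear from here.
T5 starts after T4 ends; T4 is clear from here.
T6 starts after T5 ends; T5 is clear from here.
T7 starts after T6 ends.
Every pair is clear; the schedule has no overlaps.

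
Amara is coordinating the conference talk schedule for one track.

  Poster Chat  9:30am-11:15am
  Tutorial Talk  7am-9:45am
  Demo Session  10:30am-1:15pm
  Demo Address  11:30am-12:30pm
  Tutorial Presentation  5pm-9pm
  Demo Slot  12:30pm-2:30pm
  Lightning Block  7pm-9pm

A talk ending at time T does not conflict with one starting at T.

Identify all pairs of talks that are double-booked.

Demo Address & Demo Session, Demo Session & Demo Slot, Demo Session & Poster Chat, Lightning Block & Tutorial Presentation, Poster Chat & Tutorial Talk

Sorted by start: Tutorial Talk, Poster Chat, Demo Session, Demo Address, Demo Slot, Tutorial Presentation, Lightning Block.
Poster Chat starts before Tutorial Talk ends → Tutorial Talk and Poster Chat overlap.
Demo Session starts after Tutorial Talk ends; Tutorial Talk is clear from here.
Demo Session starts before Poster Chat ends → Poster Chat and Demo Session overlap.
Demo Address starts after Poster Chat ends; Poster Chat is clear from here.
Demo Address starts before Demo Session ends → Demo Session and Demo Address overlap.
Demo Slot starts before Demo Session ends → Demo Session and Demo Slot overlap.
Tutorial Presentation starts after Demo Session ends; Demo Session is clear from here.
Demo Slot starts exactly when Demo Address ends (back-to-back, no overlap); Demo Address is clear from here.
Tutorial Presentation starts after Demo Slot ends; Demo Slot is clear from here.
Lightning Block starts before Tutorial Presentation ends → Tutorial Presentation and Lightning Block overlap.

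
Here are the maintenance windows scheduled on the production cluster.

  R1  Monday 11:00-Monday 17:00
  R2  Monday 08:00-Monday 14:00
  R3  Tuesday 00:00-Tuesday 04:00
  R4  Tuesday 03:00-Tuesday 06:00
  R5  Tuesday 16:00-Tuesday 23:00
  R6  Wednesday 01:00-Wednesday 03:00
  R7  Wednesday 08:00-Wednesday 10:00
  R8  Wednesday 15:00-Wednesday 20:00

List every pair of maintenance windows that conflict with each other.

R1 & R2, R3 & R4

Sorted by start: R2, R1, R3, R4, R5, R6, R7, R8.
R1 starts before R2 ends → R2 and R1 overlap.
R3 starts after R2 ends, so R2 has no further overlaps.
R3 starts after R1 ends, so R1 has no further overlaps.
R4 starts before R3 ends → R3 and R4 overlap.
R5 starts after R3 ends, so R3 has no further overlaps.
R5 starts after R4 ends, so R4 has no further overlaps.
R6 starts after R5 ends, so R5 has no further overlaps.
R7 starts after R6 ends, so R6 has no further overlaps.
R8 starts after R7 ends.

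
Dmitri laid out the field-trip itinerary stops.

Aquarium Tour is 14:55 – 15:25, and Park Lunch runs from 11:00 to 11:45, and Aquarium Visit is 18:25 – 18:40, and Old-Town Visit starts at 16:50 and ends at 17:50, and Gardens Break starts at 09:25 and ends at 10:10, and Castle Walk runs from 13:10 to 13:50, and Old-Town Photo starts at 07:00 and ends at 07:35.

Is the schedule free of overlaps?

Sorted by start: Old-Town Photo, Gardens Break, Park Lunch, Castle Walk, Aquarium Tour, Old-Town Visit, Aquarium Visit.
Gardens Break starts after Old-Town Photo ends, so Old-Town Photo has no further overlaps.
Park Lunch starts after Gardens Break ends, so Gardens Break has no further overlaps.
Castle Walk starts after Park Lunch ends, so Park Lunch has no further overlaps.
Aquarium Tour starts after Castle Walk ends, so Castle Walk has no further overlaps.
Old-Town Visit starts after Aquarium Tour ends, so Aquarium Tour has no further overlaps.
Aquarium Visit starts after Old-Town Visit ends.
Every pair is clear; the schedule has no overlaps.

Yes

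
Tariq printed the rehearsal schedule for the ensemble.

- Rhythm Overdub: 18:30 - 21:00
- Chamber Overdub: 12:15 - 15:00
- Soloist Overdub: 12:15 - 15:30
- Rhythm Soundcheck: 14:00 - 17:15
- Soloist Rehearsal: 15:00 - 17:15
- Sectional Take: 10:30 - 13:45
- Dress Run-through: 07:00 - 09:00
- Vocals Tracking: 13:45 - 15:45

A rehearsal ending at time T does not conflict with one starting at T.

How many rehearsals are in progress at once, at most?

4

Walk through starts and ends in time order (an end at T is processed before a start at T):
07:00 start Dress Run-through → 1
09:00 end Dress Run-through → 0
10:30 start Sectional Take → 1
12:15 start Chamber Overdub → 2
12:15 start Soloist Overdub → 3
13:45 end Sectional Take → 2
13:45 start Vocals Tracking → 3
14:00 start Rhythm Soundcheck → 4
15:00 end Chamber Overdub → 3
15:00 start Soloist Rehearsal → 4
15:30 end Soloist Overdub → 3
15:45 end Vocals Tracking → 2
17:15 end Rhythm Soundcheck → 1
17:15 end Soloist Rehearsal → 0
18:30 start Rhythm Overdub → 1
21:00 end Rhythm Overdub → 0
Peak is 4, at 14:00 (Chamber Overdub, Rhythm Soundcheck, Soloist Overdub, Vocals Tracking).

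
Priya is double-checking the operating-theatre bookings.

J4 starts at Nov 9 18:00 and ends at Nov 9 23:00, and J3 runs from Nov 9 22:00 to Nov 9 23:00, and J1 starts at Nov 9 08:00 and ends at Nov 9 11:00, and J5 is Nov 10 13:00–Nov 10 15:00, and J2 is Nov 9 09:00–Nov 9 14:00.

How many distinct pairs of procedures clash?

Sorted by start: J1, J2, J4, J3, J5.
J2 starts before J1 ends → J1 and J2 overlap.
J4 starts after J1 ends; J1 is clear from here.
J4 starts after J2 ends; J2 is clear from here.
J3 starts before J4 ends → J4 and J3 overlap.
J5 starts after J4 ends.
J5 starts after J3 ends.
Overlapping pairs: J1 & J2, J3 & J4 — 2 in total.

2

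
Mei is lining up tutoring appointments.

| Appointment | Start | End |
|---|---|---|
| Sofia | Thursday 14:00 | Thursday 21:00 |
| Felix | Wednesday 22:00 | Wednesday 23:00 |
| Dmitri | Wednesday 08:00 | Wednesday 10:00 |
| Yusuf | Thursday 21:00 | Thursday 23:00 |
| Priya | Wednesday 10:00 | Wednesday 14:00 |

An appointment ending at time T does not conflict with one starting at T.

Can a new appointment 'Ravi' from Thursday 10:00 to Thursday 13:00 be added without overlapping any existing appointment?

Yes — the slot is free

Dmitri: ends Wednesday 10:00 at or before Ravi starts Thursday 10:00 → clear.
Priya: ends Wednesday 14:00 at or before Ravi starts Thursday 10:00 → clear.
Felix: ends Wednesday 23:00 at or before Ravi starts Thursday 10:00 → clear.
Sofia: starts Thursday 14:00 at or after Ravi ends Thursday 13:00 → clear.
Yusuf: starts Thursday 21:00 at or after Ravi ends Thursday 13:00 → clear.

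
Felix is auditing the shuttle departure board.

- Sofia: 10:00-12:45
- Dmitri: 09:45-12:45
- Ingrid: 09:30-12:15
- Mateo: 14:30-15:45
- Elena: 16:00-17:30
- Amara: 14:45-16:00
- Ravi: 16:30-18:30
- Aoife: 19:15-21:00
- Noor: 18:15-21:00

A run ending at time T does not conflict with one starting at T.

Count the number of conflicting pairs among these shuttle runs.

7

Sorted by start: Ingrid, Dmitri, Sofia, Mateo, Amara, Elena, Ravi, Noor, Aoife.
Dmitri starts before Ingrid ends → Ingrid and Dmitri overlap.
Sofia starts before Ingrid ends → Ingrid and Sofia overlap.
Mateo starts after Ingrid ends, so Ingrid has no further overlaps.
Sofia starts before Dmitri ends → Dmitri and Sofia overlap.
Mateo starts after Dmitri ends, so Dmitri has no further overlaps.
Mateo starts after Sofia ends, so Sofia has no further overlaps.
Amara starts before Mateo ends → Mateo and Amara overlap.
Elena starts after Mateo ends, so Mateo has no further overlaps.
Elena starts exactly when Amara ends (back-to-back, no overlap), so Amara has no further overlaps.
Ravi starts before Elena ends → Elena and Ravi overlap.
Noor starts after Elena ends, so Elena has no further overlaps.
Noor starts before Ravi ends → Ravi and Noor overlap.
Aoife starts after Ravi ends.
Aoife starts before Noor ends → Noor and Aoife overlap.
Overlapping pairs: Amara & Mateo, Aoife & Noor, Dmitri & Ingrid, Dmitri & Sofia, Elena & Ravi, Ingrid & Sofia, Noor & Ravi — 7 in total.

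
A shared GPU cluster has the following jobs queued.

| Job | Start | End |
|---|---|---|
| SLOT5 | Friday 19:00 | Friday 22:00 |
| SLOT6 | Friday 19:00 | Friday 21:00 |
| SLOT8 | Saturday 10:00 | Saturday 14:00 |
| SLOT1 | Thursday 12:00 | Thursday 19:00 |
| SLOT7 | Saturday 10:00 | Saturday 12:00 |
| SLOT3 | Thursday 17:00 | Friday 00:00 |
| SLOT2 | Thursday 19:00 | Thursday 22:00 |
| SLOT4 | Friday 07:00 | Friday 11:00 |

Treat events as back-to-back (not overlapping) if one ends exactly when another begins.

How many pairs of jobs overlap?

Sorted by start: SLOT1, SLOT3, SLOT2, SLOT4, SLOT5, SLOT6, SLOT7, SLOT8.
SLOT3 starts before SLOT1 ends → SLOT1 and SLOT3 overlap.
SLOT2 starts exactly when SLOT1 ends (back-to-back, no overlap), so nothing later overlaps SLOT1 either.
SLOT2 starts before SLOT3 ends → SLOT3 and SLOT2 overlap.
SLOT4 starts after SLOT3 ends, so nothing later overlaps SLOT3 either.
SLOT4 starts after SLOT2 ends, so nothing later overlaps SLOT2 either.
SLOT5 starts after SLOT4 ends, so nothing later overlaps SLOT4 either.
SLOT6 starts before SLOT5 ends → SLOT5 and SLOT6 overlap.
SLOT7 starts after SLOT5 ends, so nothing later overlaps SLOT5 either.
SLOT7 starts after SLOT6 ends, so nothing later overlaps SLOT6 either.
SLOT8 starts before SLOT7 ends → SLOT7 and SLOT8 overlap.
Overlapping pairs: SLOT1 & SLOT3, SLOT2 & SLOT3, SLOT5 & SLOT6, SLOT7 & SLOT8 — 4 in total.

4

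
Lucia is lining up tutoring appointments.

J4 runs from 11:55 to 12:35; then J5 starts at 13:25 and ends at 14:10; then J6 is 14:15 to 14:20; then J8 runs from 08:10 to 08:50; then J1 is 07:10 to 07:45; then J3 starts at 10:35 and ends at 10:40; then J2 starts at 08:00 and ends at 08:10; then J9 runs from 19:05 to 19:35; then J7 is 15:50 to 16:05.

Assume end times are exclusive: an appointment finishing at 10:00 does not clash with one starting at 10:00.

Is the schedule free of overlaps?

Yes

Check each pair: they overlap iff neither finishes before the other starts.
Sorted by start: J1, J2, J8, J3, J4, J5, J6, J7, J9.
J2 starts after J1 ends, so J1 has no further overlaps.
J8 starts exactly when J2 ends (back-to-back, no overlap), so J2 has no further overlaps.
J3 starts after J8 ends, so J8 has no further overlaps.
J4 starts after J3 ends, so J3 has no further overlaps.
J5 starts after J4 ends, so J4 has no further overlaps.
J6 starts after J5 ends, so J5 has no further overlaps.
J7 starts after J6 ends, so J6 has no further overlaps.
J9 starts after J7 ends.
Every pair is clear; the schedule has no overlaps.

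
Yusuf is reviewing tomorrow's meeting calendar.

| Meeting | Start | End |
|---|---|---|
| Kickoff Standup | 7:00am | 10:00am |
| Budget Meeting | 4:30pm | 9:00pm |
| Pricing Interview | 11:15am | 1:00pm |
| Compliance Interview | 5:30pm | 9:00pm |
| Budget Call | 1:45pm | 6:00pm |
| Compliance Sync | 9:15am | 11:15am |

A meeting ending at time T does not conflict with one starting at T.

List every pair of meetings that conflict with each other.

Sorted by start: Kickoff Standup, Compliance Sync, Pricing Interview, Budget Call, Budget Meeting, Compliance Interview.
Compliance Sync starts before Kickoff Standup ends → Kickoff Standup and Compliance Sync overlap.
Pricing Interview starts after Kickoff Standup ends — done with Kickoff Standup.
Pricing Interview starts exactly when Compliance Sync ends (back-to-back, no overlap) — done with Compliance Sync.
Budget Call starts after Pricing Interview ends — done with Pricing Interview.
Budget Meeting starts before Budget Call ends → Budget Call and Budget Meeting overlap.
Compliance Interview starts before Budget Call ends → Budget Call and Compliance Interview overlap.
Compliance Interview starts before Budget Meeting ends → Budget Meeting and Compliance Interview overlap.

Budget Call & Budget Meeting, Budget Call & Compliance Interview, Budget Meeting & Compliance Interview, Compliance Sync & Kickoff Standup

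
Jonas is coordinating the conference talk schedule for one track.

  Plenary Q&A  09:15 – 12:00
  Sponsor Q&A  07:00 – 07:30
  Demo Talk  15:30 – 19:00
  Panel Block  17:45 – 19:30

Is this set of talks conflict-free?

No

Sorted by start: Sponsor Q&A, Plenary Q&A, Demo Talk, Panel Block.
Plenary Q&A starts after Sponsor Q&A ends; Sponsor Q&A is clear from here.
Demo Talk starts after Plenary Q&A ends; Plenary Q&A is clear from here.
Panel Block starts before Demo Talk ends → Demo Talk and Panel Block overlap.
That's a conflict, so the schedule is not conflict-free.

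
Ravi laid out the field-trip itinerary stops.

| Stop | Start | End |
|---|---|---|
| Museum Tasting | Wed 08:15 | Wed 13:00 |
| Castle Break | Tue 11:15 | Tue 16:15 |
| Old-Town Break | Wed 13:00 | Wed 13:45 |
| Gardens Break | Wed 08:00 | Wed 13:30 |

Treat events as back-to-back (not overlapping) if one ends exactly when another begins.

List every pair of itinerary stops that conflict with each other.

Sorted by start: Castle Break, Gardens Break, Museum Tasting, Old-Town Break.
Gardens Break starts after Castle Break ends; Castle Break is clear from here.
Museum Tasting starts before Gardens Break ends → Gardens Break and Museum Tasting overlap.
Old-Town Break starts before Gardens Break ends → Gardens Break and Old-Town Break overlap.
Old-Town Break starts exactly when Museum Tasting ends (back-to-back, no overlap).

Gardens Break & Museum Tasting, Gardens Break & Old-Town Break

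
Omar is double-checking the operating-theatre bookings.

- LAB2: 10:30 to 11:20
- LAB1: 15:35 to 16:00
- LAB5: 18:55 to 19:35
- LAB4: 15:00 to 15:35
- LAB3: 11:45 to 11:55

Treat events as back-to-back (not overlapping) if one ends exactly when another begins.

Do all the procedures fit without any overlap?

Yes

Sorted by start: LAB2, LAB3, LAB4, LAB1, LAB5.
LAB3 starts after LAB2 ends — done with LAB2.
LAB4 starts after LAB3 ends — done with LAB3.
LAB1 starts exactly when LAB4 ends (back-to-back, no overlap) — done with LAB4.
LAB5 starts after LAB1 ends.
Every pair is clear; the schedule has no overlaps.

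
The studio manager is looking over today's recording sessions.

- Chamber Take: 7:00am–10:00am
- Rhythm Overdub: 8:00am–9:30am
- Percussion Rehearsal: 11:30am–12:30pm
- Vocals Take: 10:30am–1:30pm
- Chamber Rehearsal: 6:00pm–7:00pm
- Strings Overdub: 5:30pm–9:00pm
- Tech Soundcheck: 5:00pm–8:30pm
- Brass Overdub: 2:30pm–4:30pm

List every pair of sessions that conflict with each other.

Chamber Rehearsal & Strings Overdub, Chamber Rehearsal & Tech Soundcheck, Chamber Take & Rhythm Overdub, Percussion Rehearsal & Vocals Take, Strings Overdub & Tech Soundcheck

Sorted by start: Chamber Take, Rhythm Overdub, Vocals Take, Percussion Rehearsal, Brass Overdub, Tech Soundcheck, Strings Overdub, Chamber Rehearsal.
Rhythm Overdub starts before Chamber Take ends → Chamber Take and Rhythm Overdub overlap.
Vocals Take starts after Chamber Take ends, so nothing later overlaps Chamber Take either.
Vocals Take starts after Rhythm Overdub ends, so nothing later overlaps Rhythm Overdub either.
Percussion Rehearsal starts before Vocals Take ends → Vocals Take and Percussion Rehearsal overlap.
Brass Overdub starts after Vocals Take ends, so nothing later overlaps Vocals Take either.
Brass Overdub starts after Percussion Rehearsal ends, so nothing later overlaps Percussion Rehearsal either.
Tech Soundcheck starts after Brass Overdub ends, so nothing later overlaps Brass Overdub either.
Strings Overdub starts before Tech Soundcheck ends → Tech Soundcheck and Strings Overdub overlap.
Chamber Rehearsal starts before Tech Soundcheck ends → Tech Soundcheck and Chamber Rehearsal overlap.
Chamber Rehearsal starts before Strings Overdub ends → Strings Overdub and Chamber Rehearsal overlap.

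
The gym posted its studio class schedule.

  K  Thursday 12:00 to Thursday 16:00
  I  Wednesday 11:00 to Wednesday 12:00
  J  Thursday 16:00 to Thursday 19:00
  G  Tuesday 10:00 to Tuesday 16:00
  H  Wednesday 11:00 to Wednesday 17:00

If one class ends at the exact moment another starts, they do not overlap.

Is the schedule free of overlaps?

No

Sorted by start: G, H, I, K, J.
H starts after G ends, so G has no further overlaps.
I starts before H ends → H and I overlap.
That's a conflict, so the schedule is not conflict-free.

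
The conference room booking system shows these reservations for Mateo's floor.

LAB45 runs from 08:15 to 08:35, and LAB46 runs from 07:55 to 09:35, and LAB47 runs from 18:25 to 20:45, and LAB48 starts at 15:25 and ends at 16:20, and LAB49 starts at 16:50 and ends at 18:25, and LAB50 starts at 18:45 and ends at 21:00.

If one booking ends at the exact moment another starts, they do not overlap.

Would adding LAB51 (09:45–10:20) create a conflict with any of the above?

No — it doesn't clash with anything

LAB46: ends 09:35 at or before LAB51 starts 09:45 → clear.
LAB45: ends 08:35 at or before LAB51 starts 09:45 → clear.
LAB48: starts 15:25 at or after LAB51 ends 10:20 → clear.
LAB49: starts 16:50 at or after LAB51 ends 10:20 → clear.
LAB47: starts 18:25 at or after LAB51 ends 10:20 → clear.
LAB50: starts 18:45 at or after LAB51 ends 10:20 → clear.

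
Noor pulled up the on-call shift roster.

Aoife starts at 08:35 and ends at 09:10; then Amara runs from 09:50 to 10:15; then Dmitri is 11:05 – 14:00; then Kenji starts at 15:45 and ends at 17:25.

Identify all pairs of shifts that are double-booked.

Sorted by start: Aoife, Amara, Dmitri, Kenji.
Amara starts after Aoife ends; Aoife is clear from here.
Dmitri starts after Amara ends; Amara is clear from here.
Kenji starts after Dmitri ends.

no conflicts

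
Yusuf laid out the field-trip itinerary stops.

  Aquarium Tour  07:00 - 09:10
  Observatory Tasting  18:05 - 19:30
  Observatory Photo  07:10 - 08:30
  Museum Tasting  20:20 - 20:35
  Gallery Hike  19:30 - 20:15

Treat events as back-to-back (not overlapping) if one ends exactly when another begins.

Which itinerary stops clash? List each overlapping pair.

Aquarium Tour & Observatory Photo

Sorted by start: Aquarium Tour, Observatory Photo, Observatory Tasting, Gallery Hike, Museum Tasting.
Observatory Photo starts before Aquarium Tour ends → Aquarium Tour and Observatory Photo overlap.
Observatory Tasting starts after Aquarium Tour ends, so Aquarium Tour has no further overlaps.
Observatory Tasting starts after Observatory Photo ends, so Observatory Photo has no further overlaps.
Gallery Hike starts exactly when Observatory Tasting ends (back-to-back, no overlap), so Observatory Tasting has no further overlaps.
Museum Tasting starts after Gallery Hike ends.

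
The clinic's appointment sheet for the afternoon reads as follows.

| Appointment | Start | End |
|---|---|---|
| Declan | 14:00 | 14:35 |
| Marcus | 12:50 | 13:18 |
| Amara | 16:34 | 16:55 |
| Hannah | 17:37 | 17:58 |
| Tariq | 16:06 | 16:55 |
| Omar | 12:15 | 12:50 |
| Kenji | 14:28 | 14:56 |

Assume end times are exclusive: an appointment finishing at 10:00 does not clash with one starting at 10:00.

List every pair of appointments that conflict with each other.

Amara & Tariq, Declan & Kenji

Sorted by start: Omar, Marcus, Declan, Kenji, Tariq, Amara, Hannah.
Marcus starts exactly when Omar ends (back-to-back, no overlap); Omar is clear from here.
Declan starts after Marcus ends; Marcus is clear from here.
Kenji starts before Declan ends → Declan and Kenji overlap.
Tariq starts after Declan ends; Declan is clear from here.
Tariq starts after Kenji ends; Kenji is clear from here.
Amara starts before Tariq ends → Tariq and Amara overlap.
Hannah starts after Tariq ends.
Hannah starts after Amara ends.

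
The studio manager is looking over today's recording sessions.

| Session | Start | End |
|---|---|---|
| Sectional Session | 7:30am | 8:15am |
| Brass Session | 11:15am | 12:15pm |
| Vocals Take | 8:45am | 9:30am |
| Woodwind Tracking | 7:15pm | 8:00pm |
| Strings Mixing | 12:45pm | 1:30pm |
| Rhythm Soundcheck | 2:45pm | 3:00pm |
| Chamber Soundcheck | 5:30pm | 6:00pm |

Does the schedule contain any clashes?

No

Check each pair: they overlap iff neither finishes before the other starts.
Sorted by start: Sectional Session, Vocals Take, Brass Session, Strings Mixing, Rhythm Soundcheck, Chamber Soundcheck, Woodwind Tracking.
Vocals Take starts after Sectional Session ends, so nothing later overlaps Sectional Session either.
Brass Session starts after Vocals Take ends, so nothing later overlaps Vocals Take either.
Strings Mixing starts after Brass Session ends, so nothing later overlaps Brass Session either.
Rhythm Soundcheck starts after Strings Mixing ends, so nothing later overlaps Strings Mixing either.
Chamber Soundcheck starts after Rhythm Soundcheck ends, so nothing later overlaps Rhythm Soundcheck either.
Woodwind Tracking starts after Chamber Soundcheck ends.
Every pair is clear; the schedule has no overlaps.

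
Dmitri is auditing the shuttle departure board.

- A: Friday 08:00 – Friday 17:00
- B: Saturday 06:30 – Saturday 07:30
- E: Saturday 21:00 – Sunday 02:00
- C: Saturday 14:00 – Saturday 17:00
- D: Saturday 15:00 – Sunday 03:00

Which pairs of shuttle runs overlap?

Sorted by start: A, B, C, D, E.
B starts after A ends — done with A.
C starts after B ends — done with B.
D starts before C ends → C and D overlap.
E starts after C ends.
E starts before D ends → D and E overlap.

C & D, D & E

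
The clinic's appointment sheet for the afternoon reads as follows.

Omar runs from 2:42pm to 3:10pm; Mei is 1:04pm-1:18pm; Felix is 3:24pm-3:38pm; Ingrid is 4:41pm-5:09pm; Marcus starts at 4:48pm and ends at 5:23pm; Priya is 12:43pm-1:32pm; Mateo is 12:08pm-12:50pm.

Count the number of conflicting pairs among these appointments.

Sorted by start: Mateo, Priya, Mei, Omar, Felix, Ingrid, Marcus.
Priya starts before Mateo ends → Mateo and Priya overlap.
Mei starts after Mateo ends — done with Mateo.
Mei starts before Priya ends → Priya and Mei overlap.
Omar starts after Priya ends — done with Priya.
Omar starts after Mei ends — done with Mei.
Felix starts after Omar ends — done with Omar.
Ingrid starts after Felix ends — done with Felix.
Marcus starts before Ingrid ends → Ingrid and Marcus overlap.
Overlapping pairs: Ingrid & Marcus, Mateo & Priya, Mei & Priya — 3 in total.

3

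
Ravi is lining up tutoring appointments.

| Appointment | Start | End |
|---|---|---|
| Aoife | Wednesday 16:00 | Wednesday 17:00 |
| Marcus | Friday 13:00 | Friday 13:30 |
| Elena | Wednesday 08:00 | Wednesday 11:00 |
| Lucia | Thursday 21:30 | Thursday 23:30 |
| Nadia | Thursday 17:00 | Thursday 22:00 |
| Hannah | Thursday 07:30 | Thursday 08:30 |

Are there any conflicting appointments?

Yes

Sorted by start: Elena, Aoife, Hannah, Nadia, Lucia, Marcus.
Aoife starts after Elena ends, so nothing later overlaps Elena either.
Hannah starts after Aoife ends, so nothing later overlaps Aoife either.
Nadia starts after Hannah ends, so nothing later overlaps Hannah either.
Lucia starts before Nadia ends → Nadia and Lucia overlap.
That's a conflict, so the schedule is not conflict-free.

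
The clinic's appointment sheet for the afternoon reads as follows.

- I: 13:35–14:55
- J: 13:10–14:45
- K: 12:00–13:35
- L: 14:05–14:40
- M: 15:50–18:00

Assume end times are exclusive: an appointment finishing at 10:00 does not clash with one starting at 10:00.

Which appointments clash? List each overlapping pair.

Sorted by start: K, J, I, L, M.
J starts before K ends → K and J overlap.
I starts exactly when K ends (back-to-back, no overlap); K is clear from here.
I starts before J ends → J and I overlap.
L starts before J ends → J and L overlap.
M starts after J ends.
L starts before I ends → I and L overlap.
M starts after I ends.
M starts after L ends.

I & J, I & L, J & K, J & L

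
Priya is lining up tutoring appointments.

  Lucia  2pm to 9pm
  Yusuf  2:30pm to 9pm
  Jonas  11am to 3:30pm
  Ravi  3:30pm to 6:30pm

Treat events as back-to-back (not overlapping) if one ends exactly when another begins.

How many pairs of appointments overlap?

Sorted by start: Jonas, Lucia, Yusuf, Ravi.
Lucia starts before Jonas ends → Jonas and Lucia overlap.
Yusuf starts before Jonas ends → Jonas and Yusuf overlap.
Ravi starts exactly when Jonas ends (back-to-back, no overlap).
Yusuf starts before Lucia ends → Lucia and Yusuf overlap.
Ravi starts before Lucia ends → Lucia and Ravi overlap.
Ravi starts before Yusuf ends → Yusuf and Ravi overlap.
Overlapping pairs: Jonas & Lucia, Jonas & Yusuf, Lucia & Ravi, Lucia & Yusuf, Ravi & Yusuf — 5 in total.

5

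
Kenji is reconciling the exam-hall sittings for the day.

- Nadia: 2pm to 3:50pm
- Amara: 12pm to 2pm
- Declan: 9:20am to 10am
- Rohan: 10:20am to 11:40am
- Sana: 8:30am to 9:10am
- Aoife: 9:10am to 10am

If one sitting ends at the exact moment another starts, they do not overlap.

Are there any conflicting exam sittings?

Two intervals overlap when each starts before the other ends.
Sorted by start: Sana, Aoife, Declan, Rohan, Amara, Nadia.
Aoife starts exactly when Sana ends (back-to-back, no overlap), so nothing later overlaps Sana either.
Declan starts before Aoife ends → Aoife and Declan overlap.
That's a conflict, so the schedule is not conflict-free.

Yes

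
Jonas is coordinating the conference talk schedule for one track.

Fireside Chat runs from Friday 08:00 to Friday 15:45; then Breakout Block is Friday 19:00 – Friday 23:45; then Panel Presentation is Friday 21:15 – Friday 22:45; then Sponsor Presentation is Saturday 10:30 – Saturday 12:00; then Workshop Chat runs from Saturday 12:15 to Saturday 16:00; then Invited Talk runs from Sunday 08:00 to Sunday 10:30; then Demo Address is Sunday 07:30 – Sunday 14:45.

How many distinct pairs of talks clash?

Sorted by start: Fireside Chat, Breakout Block, Panel Presentation, Sponsor Presentation, Workshop Chat, Demo Address, Invited Talk.
Breakout Block starts after Fireside Chat ends — done with Fireside Chat.
Panel Presentation starts before Breakout Block ends → Breakout Block and Panel Presentation overlap.
Sponsor Presentation starts after Breakout Block ends — done with Breakout Block.
Sponsor Presentation starts after Panel Presentation ends — done with Panel Presentation.
Workshop Chat starts after Sponsor Presentation ends — done with Sponsor Presentation.
Demo Address starts after Workshop Chat ends — done with Workshop Chat.
Invited Talk starts before Demo Address ends → Demo Address and Invited Talk overlap.
Overlapping pairs: Breakout Block & Panel Presentation, Demo Address & Invited Talk — 2 in total.

2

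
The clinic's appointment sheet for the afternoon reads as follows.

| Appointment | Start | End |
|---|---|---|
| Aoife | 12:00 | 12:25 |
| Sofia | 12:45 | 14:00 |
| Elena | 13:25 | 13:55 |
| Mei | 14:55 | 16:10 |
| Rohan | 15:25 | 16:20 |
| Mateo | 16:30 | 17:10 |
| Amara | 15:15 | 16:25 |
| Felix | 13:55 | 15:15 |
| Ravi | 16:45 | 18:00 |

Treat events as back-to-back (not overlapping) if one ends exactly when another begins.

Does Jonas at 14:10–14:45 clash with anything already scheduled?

Aoife: ends 12:25 at or before Jonas starts 14:10 → clear.
Sofia: ends 14:00 at or before Jonas starts 14:10 → clear.
Elena: ends 13:55 at or before Jonas starts 14:10 → clear.
Felix: starts 13:55 before Jonas ends 14:45, and ends 15:15 after Jonas starts 14:10 → overlap.
Mei: starts 14:55 at or after Jonas ends 14:45 → clear.
Amara: starts 15:15 at or after Jonas ends 14:45 → clear.
Rohan: starts 15:25 at or after Jonas ends 14:45 → clear.
Mateo: starts 16:30 at or after Jonas ends 14:45 → clear.
Ravi: starts 16:45 at or after Jonas ends 14:45 → clear.
Jonas overlaps Felix.

Yes — it overlaps Felix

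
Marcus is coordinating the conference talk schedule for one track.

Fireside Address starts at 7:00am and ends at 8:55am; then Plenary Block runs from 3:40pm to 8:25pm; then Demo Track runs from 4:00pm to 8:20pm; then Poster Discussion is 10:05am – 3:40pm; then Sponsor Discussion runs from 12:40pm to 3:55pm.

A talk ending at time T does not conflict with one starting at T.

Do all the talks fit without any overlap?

Sorted by start: Fireside Address, Poster Discussion, Sponsor Discussion, Plenary Block, Demo Track.
Poster Discussion starts after Fireside Address ends; Fireside Address is clear from here.
Sponsor Discussion starts before Poster Discussion ends → Poster Discussion and Sponsor Discussion overlap.
That's a conflict, so the schedule is not conflict-free.

No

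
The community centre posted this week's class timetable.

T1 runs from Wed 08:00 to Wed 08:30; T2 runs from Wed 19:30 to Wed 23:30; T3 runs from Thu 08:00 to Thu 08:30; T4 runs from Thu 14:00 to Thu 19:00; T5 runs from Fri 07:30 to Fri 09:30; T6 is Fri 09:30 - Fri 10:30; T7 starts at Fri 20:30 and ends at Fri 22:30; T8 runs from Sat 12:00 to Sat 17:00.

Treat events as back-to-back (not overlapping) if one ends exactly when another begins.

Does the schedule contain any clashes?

No

Sorted by start: T1, T2, T3, T4, T5, T6, T7, T8.
T2 starts after T1 ends — done with T1.
T3 starts after T2 ends — done with T2.
T4 starts after T3 ends — done with T3.
T5 starts after T4 ends — done with T4.
T6 starts exactly when T5 ends (back-to-back, no overlap) — done with T5.
T7 starts after T6 ends — done with T6.
T8 starts after T7 ends.
Every pair is clear; the schedule has no overlaps.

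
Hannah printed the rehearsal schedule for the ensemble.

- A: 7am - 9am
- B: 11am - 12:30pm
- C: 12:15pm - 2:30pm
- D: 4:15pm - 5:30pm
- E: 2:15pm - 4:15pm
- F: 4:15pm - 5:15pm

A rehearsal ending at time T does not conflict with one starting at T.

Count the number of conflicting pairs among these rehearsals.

3

Sorted by start: A, B, C, E, D, F.
B starts after A ends — done with A.
C starts before B ends → B and C overlap.
E starts after B ends — done with B.
E starts before C ends → C and E overlap.
D starts after C ends — done with C.
D starts exactly when E ends (back-to-back, no overlap) — done with E.
F starts before D ends → D and F overlap.
Overlapping pairs: B & C, C & E, D & F — 3 in total.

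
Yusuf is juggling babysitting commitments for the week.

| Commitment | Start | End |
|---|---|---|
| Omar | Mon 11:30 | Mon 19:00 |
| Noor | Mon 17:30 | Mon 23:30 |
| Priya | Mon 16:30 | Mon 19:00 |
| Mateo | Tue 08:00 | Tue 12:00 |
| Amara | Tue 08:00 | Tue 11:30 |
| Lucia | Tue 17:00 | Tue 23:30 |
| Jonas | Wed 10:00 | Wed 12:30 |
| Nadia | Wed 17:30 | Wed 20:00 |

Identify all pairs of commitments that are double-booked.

Sorted by start: Omar, Priya, Noor, Mateo, Amara, Lucia, Jonas, Nadia.
Priya starts before Omar ends → Omar and Priya overlap.
Noor starts before Omar ends → Omar and Noor overlap.
Mateo starts after Omar ends, so nothing later overlaps Omar either.
Noor starts before Priya ends → Priya and Noor overlap.
Mateo starts after Priya ends, so nothing later overlaps Priya either.
Mateo starts after Noor ends, so nothing later overlaps Noor either.
Amara starts before Mateo ends → Mateo and Amara overlap.
Lucia starts after Mateo ends, so nothing later overlaps Mateo either.
Lucia starts after Amara ends, so nothing later overlaps Amara either.
Jonas starts after Lucia ends, so nothing later overlaps Lucia either.
Nadia starts after Jonas ends.

Amara & Mateo, Noor & Omar, Noor & Priya, Omar & Priya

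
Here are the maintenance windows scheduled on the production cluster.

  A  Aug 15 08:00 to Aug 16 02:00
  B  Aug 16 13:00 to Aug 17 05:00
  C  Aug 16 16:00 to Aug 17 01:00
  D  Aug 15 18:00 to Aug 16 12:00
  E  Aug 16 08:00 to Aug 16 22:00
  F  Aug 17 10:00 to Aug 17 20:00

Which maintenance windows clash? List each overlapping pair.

A & D, B & C, B & E, C & E, D & E

Check each pair: they overlap iff neither finishes before the other starts.
Sorted by start: A, D, E, B, C, F.
D starts before A ends → A and D overlap.
E starts after A ends, so A has no further overlaps.
E starts before D ends → D and E overlap.
B starts after D ends, so D has no further overlaps.
B starts before E ends → E and B overlap.
C starts before E ends → E and C overlap.
F starts after E ends.
C starts before B ends → B and C overlap.
F starts after B ends.
F starts after C ends.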